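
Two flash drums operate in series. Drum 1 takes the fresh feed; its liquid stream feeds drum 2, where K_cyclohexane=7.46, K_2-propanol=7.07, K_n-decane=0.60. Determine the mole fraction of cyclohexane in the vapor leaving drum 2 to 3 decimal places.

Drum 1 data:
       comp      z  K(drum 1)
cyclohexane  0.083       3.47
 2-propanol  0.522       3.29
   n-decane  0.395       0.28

y_cyclohexane (drum 2) = 0.058

Drum 1:
Rachford–Rice: g(ψ₁) = Σ zᵢ(Kᵢ−1)/(1+ψ₁(Kᵢ−1)) = 0.
Feasibility: ΣzᵢKᵢ = 2.116, Σzᵢ/Kᵢ = 1.593 — both > 1, two phases present.
Newton–Raphson from ψ₁ = 0.46:
  ψ₁ = 0.460: g = 0.2529, g' = -1.218 → ψ₁ = 0.668
  ψ₁ = 0.668: g = 0.0024, g' = -1.259 → ψ₁ = 0.670
Converged at ψ₁ = 0.670.
Drum-1 compositions:
  cyclohexane: x = 0.031, y = 0.109
  2-propanol: x = 0.206, y = 0.678
  n-decane: x = 0.763, y = 0.214
Drum-2 feed = drum-1 liquid: z₂ = (0.0313, 0.2061, 0.7627).
Drum 2:
Rachford–Rice: g(ψ₂) = Σ zᵢ(Kᵢ−1)/(1+ψ₂(Kᵢ−1)) = 0.
g(0) = ΣzᵢKᵢ − 1 = 1.148 and g(1) = 1 − Σzᵢ/Kᵢ = -0.304, so a root lies in (0, 1).
Iterate (Newton) starting at ψ₂ = 0.5:
  ψ₂ = 0.500: g = -0.0236, g' = -0.730 → ψ₂ = 0.468
  ψ₂ = 0.468: g = 0.0008, g' = -0.781 → ψ₂ = 0.469
Converged at ψ₂ = 0.469.
  cyclohexane: x = 0.008, y = 0.058
  2-propanol: x = 0.054, y = 0.379
  n-decane: x = 0.939, y = 0.563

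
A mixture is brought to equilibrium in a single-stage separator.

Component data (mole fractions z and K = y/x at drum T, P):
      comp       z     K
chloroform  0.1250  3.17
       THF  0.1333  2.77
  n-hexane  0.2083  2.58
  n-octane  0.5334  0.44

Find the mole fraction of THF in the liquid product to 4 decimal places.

x_THF = 0.0686

Let ψ = V/F and solve Σ zᵢ(Kᵢ−1)/(1+ψ(Kᵢ−1)) = 0.
g(0) = ΣzᵢKᵢ − 1 = 0.5376 and g(1) = 1 − Σzᵢ/Kᵢ = -0.3806, so a root lies in (0, 1).
Newton–Raphson from ψ = 0.49:
  ψ = 0.4900: g = 0.03165, g' = -0.7409 → ψ = 0.5327
  ψ = 0.5327: g = 0.00025, g' = -0.7303 → ψ = 0.5331
Converged at ψ = 0.5331.
Compositions from xᵢ = zᵢ/(1+ψ(Kᵢ−1)), yᵢ = Kᵢxᵢ:
  chloroform: x = 0.0580, y = 0.1837
  THF: x = 0.0686, y = 0.1900
  n-hexane: x = 0.1131, y = 0.2917
  n-octane: x = 0.7604, y = 0.3346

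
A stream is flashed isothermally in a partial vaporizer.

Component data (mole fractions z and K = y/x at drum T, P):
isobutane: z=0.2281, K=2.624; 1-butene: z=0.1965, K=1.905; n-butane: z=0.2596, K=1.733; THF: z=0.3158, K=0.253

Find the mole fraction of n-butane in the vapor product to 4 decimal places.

Newton–Raphson from β = 0.58:
  β = 0.5800: g = 0.02465, g' = -0.8461 → β = 0.6091
  β = 0.6091: g = -0.00046, g' = -0.8789 → β = 0.6086
Converged at β = 0.6086.
Compositions from xᵢ = zᵢ/(1+β(Kᵢ−1)), yᵢ = Kᵢxᵢ:
  isobutane: x = 0.1147, y = 0.3010
  1-butene: x = 0.1267, y = 0.2414
  n-butane: x = 0.1795, y = 0.3111
  THF: x = 0.5791, y = 0.1465

y_n-butane = 0.3111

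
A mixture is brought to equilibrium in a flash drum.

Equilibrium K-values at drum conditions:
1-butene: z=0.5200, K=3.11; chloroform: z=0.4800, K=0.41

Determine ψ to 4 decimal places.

Rachford–Rice: g(ψ) = Σ zᵢ(Kᵢ−1)/(1+ψ(Kᵢ−1)) = 0.
Check two-phase: ΣzᵢKᵢ = 1.8140 > 1 and Σzᵢ/Kᵢ = 1.3379 > 1, so g(0) = 0.8140 > 0 and g(1) = -0.3379 < 0.
Binary case is linear: z₁(K₁−1)(1+ψ(K₂−1)) + z₂(K₂−1)(1+ψ(K₁−1)) = 0
⇒ ψ = [z₁(K₁−1)+z₂(K₂−1)] / [−(K₁−1)(K₂−1)] = 0.81400/1.24490 = 0.6539

ψ = 0.6539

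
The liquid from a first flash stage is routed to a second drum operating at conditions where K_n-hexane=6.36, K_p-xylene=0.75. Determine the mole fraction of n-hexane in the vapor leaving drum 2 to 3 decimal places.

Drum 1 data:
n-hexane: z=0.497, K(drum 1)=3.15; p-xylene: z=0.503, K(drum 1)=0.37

y_n-hexane (drum 2) = 0.283

Drum 1:
Rachford–Rice: g(ψ₁) = Σ zᵢ(Kᵢ−1)/(1+ψ₁(Kᵢ−1)) = 0.
Feasibility: ΣzᵢKᵢ = 1.752, Σzᵢ/Kᵢ = 1.517 — both > 1, two phases present.
Binary case is linear: z₁(K₁−1)(1+ψ₁(K₂−1)) + z₂(K₂−1)(1+ψ₁(K₁−1)) = 0
⇒ ψ₁ = [z₁(K₁−1)+z₂(K₂−1)] / [−(K₁−1)(K₂−1)] = 0.7517/1.3545 = 0.555
Drum-1 compositions:
  n-hexane: x = 0.227, y = 0.714
  p-xylene: x = 0.773, y = 0.286
Drum-2 feed = drum-1 liquid: z₂ = (0.2266, 0.7734).
Drum 2:
Material balance + equilibrium reduce to Σ zᵢ(Kᵢ−1)/(1+ψ₂(Kᵢ−1)) = 0.
g(0) = ΣzᵢKᵢ − 1 = 1.021 and g(1) = 1 − Σzᵢ/Kᵢ = -0.067, so a root lies in (0, 1).
Newton–Raphson from ψ₂ = 0.44:
  ψ₂ = 0.440: g = 0.1444, g' = -0.638 → ψ₂ = 0.666
  ψ₂ = 0.666: g = 0.0337, g' = -0.381 → ψ₂ = 0.755
  ψ₂ = 0.755: g = 0.0024, g' = -0.329 → ψ₂ = 0.762
Converged at ψ₂ = 0.762.
  n-hexane: x = 0.045, y = 0.283
  p-xylene: x = 0.955, y = 0.717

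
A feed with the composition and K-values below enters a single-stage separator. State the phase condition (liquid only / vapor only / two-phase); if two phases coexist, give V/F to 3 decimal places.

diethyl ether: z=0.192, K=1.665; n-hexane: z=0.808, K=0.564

liquid only

ΣzᵢKᵢ = 0.775; Σzᵢ/Kᵢ = 1.548.
Since ΣzᵢKᵢ < 1 the mixture is below its bubble point — single liquid phase.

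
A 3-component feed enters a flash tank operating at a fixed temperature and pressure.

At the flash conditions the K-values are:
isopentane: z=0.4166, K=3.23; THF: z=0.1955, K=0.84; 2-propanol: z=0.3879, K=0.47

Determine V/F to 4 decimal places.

V/F = 0.7011

Newton–Raphson from V/F = 0.5:
  V/F = 0.5000: g = 0.12554, g' = -0.6707 → V/F = 0.6872
  V/F = 0.6872: g = 0.00836, g' = -0.5989 → V/F = 0.7011
Converged at V/F = 0.7011.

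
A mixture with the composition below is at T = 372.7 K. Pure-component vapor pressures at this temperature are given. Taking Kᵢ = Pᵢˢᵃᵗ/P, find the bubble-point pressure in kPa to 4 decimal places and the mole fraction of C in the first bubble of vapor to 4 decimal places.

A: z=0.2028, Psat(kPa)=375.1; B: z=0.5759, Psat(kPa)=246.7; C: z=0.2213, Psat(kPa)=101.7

At the bubble point ψ → 0, so ΣzᵢKᵢ = 1 with Kᵢ = Pᵢˢᵃᵗ/P ⇒ P = ΣzᵢPᵢˢᵃᵗ.
P = 0.2028·375.1 + 0.5759·246.7 + 0.2213·101.7 = 240.6510 kPa
yᵢ = zᵢPᵢˢᵃᵗ/P ⇒ y_C = 0.2213·101.7/240.6510 = 0.0935

Pbub = 240.6510 kPa, y_C = 0.0935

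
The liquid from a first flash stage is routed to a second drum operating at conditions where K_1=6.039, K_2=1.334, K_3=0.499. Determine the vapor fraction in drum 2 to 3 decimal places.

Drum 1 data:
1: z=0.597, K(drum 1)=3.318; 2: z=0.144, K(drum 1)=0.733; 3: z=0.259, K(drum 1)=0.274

V/F (drum 2) = 0.432

Drum 1:
Rachford–Rice: g(ψ₁) = Σ zᵢ(Kᵢ−1)/(1+ψ₁(Kᵢ−1)) = 0.
Check two-phase: ΣzᵢKᵢ = 2.157 > 1 and Σzᵢ/Kᵢ = 1.322 > 1, so g(0) = 1.157 > 0 and g(1) = -0.322 < 0.
Newton iteration, ψ₁⁰ = 0.5:
  ψ₁ = 0.500: g = 0.3014, g' = -1.038 → ψ₁ = 0.790
  ψ₁ = 0.790: g = -0.0012, g' = -1.168 → ψ₁ = 0.789
Converged at ψ₁ = 0.789.
Drum-1 compositions:
  1: x = 0.211, y = 0.700
  2: x = 0.182, y = 0.134
  3: x = 0.607, y = 0.166
Drum-2 feed = drum-1 liquid: z₂ = (0.2110, 0.1824, 0.6066).
Drum 2:
Rachford–Rice: g(ψ₂) = Σ zᵢ(Kᵢ−1)/(1+ψ₂(Kᵢ−1)) = 0.
Check two-phase: ΣzᵢKᵢ = 1.820 > 1 and Σzᵢ/Kᵢ = 1.387 > 1, so g(0) = 0.820 > 0 and g(1) = -0.387 < 0.
Newton iteration, ψ₂⁰ = 0.5:
  ψ₂ = 0.500: g = -0.0512, g' = -0.718 → ψ₂ = 0.429
  ψ₂ = 0.429: g = 0.0026, g' = -0.799 → ψ₂ = 0.432
Converged at ψ₂ = 0.432.
  1: x = 0.066, y = 0.401
  2: x = 0.159, y = 0.213
  3: x = 0.774, y = 0.386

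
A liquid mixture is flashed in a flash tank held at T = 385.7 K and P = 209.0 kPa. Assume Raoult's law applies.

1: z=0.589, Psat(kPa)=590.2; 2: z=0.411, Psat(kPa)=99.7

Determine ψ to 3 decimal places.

ψ = 0.901

Raoult's law: Kᵢ = Pᵢˢᵃᵗ/P = Pᵢˢᵃᵗ/209.0.
  K_1 = 590.2/209.0 = 2.82392, K_2 = 99.7/209.0 = 0.47703
Let ψ = V/F and solve Σ zᵢ(Kᵢ−1)/(1+ψ(Kᵢ−1)) = 0.
Feasibility: ΣzᵢKᵢ = 1.859, Σzᵢ/Kᵢ = 1.070 — both > 1, two phases present.
Newton iteration, ψ⁰ = 0.5:
  ψ = 0.500: g = 0.2708, g' = -0.742 → ψ = 0.865
  ψ = 0.865: g = 0.0243, g' = -0.670 → ψ = 0.901
Converged at ψ = 0.901.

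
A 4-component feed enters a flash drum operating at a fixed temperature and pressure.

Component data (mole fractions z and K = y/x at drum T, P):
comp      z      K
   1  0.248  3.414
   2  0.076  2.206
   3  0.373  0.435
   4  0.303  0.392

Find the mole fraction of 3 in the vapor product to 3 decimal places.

Material balance + equilibrium reduce to Σ zᵢ(Kᵢ−1)/(1+ψ(Kᵢ−1)) = 0.
Check two-phase: ΣzᵢKᵢ = 1.295 > 1 and Σzᵢ/Kᵢ = 1.738 > 1, so g(0) = 0.295 > 0 and g(1) = -0.738 < 0.
Newton–Raphson from ψ = 0.59:
  ψ = 0.590: g = -0.3029, g' = -0.824 → ψ = 0.222
  ψ = 0.222: g = 0.0078, g' = -0.986 → ψ = 0.230
Converged at ψ = 0.230.
Compositions from xᵢ = zᵢ/(1+ψ(Kᵢ−1)), yᵢ = Kᵢxᵢ:
  1: x = 0.159, y = 0.544
  2: x = 0.059, y = 0.131
  3: x = 0.429, y = 0.187
  4: x = 0.352, y = 0.138

y_3 = 0.187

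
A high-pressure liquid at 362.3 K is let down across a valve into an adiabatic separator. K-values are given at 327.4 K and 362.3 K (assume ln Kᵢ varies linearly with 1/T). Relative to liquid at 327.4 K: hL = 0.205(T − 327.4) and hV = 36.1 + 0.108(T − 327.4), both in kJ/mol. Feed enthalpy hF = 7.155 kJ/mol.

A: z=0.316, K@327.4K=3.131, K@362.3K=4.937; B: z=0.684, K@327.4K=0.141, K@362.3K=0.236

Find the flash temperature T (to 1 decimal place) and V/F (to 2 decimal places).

Adiabatic flash: solve Rachford–Rice at each trial T, then check hF = ψ·hV(T) + (1−ψ)·hL(T).
  T = 327.4 K: K = (3.131, 0.141), RR gives ψ = 0.047, H_out = 1.693 kJ/mol
  T = 362.3 K: K = (4.937, 0.236), RR gives ψ = 0.240, H_out = 15.002 kJ/mol
  T = 344.9 K: K = (3.980, 0.185), RR gives ψ = 0.158, H_out = 9.029 kJ/mol
  T = 336.1 K: K = (3.539, 0.162), RR gives ψ = 0.108, H_out = 5.578 kJ/mol
  T = 340.5 K: K = (3.756, 0.173), RR gives ψ = 0.134, H_out = 7.352 kJ/mol
  T = 338.3 K: K = (3.646, 0.168), RR gives ψ = 0.121, H_out = 6.478 kJ/mol
Linear interpolation between T = 338.3 (H_out = 6.478) and T = 340.5 (H_out = 7.352) on hF = 7.155 gives T ≈ 340.0 K, at which ψ = 0.13.

T = 340.0 K, V/F = 0.13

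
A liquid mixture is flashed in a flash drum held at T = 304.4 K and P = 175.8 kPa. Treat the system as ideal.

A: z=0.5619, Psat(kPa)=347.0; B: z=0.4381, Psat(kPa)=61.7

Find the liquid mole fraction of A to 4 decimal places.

Raoult's law: Kᵢ = Pᵢˢᵃᵗ/P = Pᵢˢᵃᵗ/175.8.
  K_A = 347.0/175.8 = 1.973834, K_B = 61.7/175.8 = 0.350967
Binary case is linear: z₁(K₁−1)(1+V/F(K₂−1)) + z₂(K₂−1)(1+V/F(K₁−1)) = 0
⇒ V/F = [z₁(K₁−1)+z₂(K₂−1)] / [−(K₁−1)(K₂−1)] = 0.26286/0.63205 = 0.4159
Compositions from xᵢ = zᵢ/(1+V/F(Kᵢ−1)), yᵢ = Kᵢxᵢ:
  A: x = 0.3999, y = 0.7894
  B: x = 0.6001, y = 0.2106

x_A = 0.3999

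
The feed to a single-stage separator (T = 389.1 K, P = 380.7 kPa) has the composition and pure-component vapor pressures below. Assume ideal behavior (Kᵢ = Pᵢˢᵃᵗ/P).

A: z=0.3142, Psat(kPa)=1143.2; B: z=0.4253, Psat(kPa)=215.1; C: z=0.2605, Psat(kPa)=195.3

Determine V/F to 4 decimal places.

Raoult's law: Kᵢ = Pᵢˢᵃᵗ/P = Pᵢˢᵃᵗ/380.7.
  K_A = 1143.2/380.7 = 3.002889, K_B = 215.1/380.7 = 0.565012, K_C = 195.3/380.7 = 0.513002
Material balance + equilibrium reduce to Σ zᵢ(Kᵢ−1)/(1+V/F(Kᵢ−1)) = 0.
Feasibility: ΣzᵢKᵢ = 1.3174, Σzᵢ/Kᵢ = 1.3652 — both > 1, two phases present.
Newton–Raphson from V/F = 0.5:
  V/F = 0.5000: g = -0.08969, g' = -0.5540 → V/F = 0.3381
  V/F = 0.3381: g = 0.00644, g' = -0.6472 → V/F = 0.3481
Converged at V/F = 0.3481.

V/F = 0.3481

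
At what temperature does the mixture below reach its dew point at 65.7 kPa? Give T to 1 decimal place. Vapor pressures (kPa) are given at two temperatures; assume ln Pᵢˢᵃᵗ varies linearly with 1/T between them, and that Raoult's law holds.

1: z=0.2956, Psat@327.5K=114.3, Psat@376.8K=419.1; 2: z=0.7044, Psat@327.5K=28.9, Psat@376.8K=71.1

Dew-point temperature: Σzᵢ·P/Pᵢˢᵃᵗ(T) = 1. Interpolate ln Pᵢˢᵃᵗ = aᵢ + bᵢ/T.
  T = 327.5 K: ΣzᵢP/Pᵢˢᵃᵗ = 1.7713
  T = 376.8 K: ΣzᵢP/Pᵢˢᵃᵗ = 0.6972
  T = 352.1 K: ΣzᵢP/Pᵢˢᵃᵗ = 1.0751
  T = 364.5 K: ΣzᵢP/Pᵢˢᵃᵗ = 0.8585
  T = 358.3 K: ΣzᵢP/Pᵢˢᵃᵗ = 0.9587
  T = 355.2 K: ΣzᵢP/Pᵢˢᵃᵗ = 1.0147
  T = 356.8 K: ΣzᵢP/Pᵢˢᵃᵗ = 0.9853
Interpolating between 355.2 K and 356.8 K gives T ≈ 356.0 K.

T = 356.0 K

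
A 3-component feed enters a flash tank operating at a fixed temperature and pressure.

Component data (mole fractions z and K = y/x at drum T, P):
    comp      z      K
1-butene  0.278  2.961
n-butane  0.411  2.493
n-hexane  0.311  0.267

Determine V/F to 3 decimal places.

V/F = 0.753

Rachford–Rice: g(V/F) = Σ zᵢ(Kᵢ−1)/(1+V/F(Kᵢ−1)) = 0.
Feasibility: ΣzᵢKᵢ = 1.931, Σzᵢ/Kᵢ = 1.424 — both > 1, two phases present.
Iterate (Newton) starting at V/F = 0.5:
  V/F = 0.500: g = 0.2668, g' = -0.989 → V/F = 0.770
  V/F = 0.770: g = -0.0203, g' = -1.248 → V/F = 0.753
Converged at V/F = 0.753.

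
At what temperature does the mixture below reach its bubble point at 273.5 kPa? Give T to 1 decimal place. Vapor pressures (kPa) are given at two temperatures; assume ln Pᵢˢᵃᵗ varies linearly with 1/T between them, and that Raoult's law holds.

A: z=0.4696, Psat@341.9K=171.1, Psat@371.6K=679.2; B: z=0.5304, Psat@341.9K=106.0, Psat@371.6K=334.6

Bubble-point temperature: ΣzᵢPᵢˢᵃᵗ(T) = P. Interpolate ln Pᵢˢᵃᵗ = aᵢ + bᵢ/T.
  T = 341.9 K: ΣzᵢPᵢˢᵃᵗ = 136.57 kPa
  T = 371.6 K: ΣzᵢPᵢˢᵃᵗ = 496.42 kPa
  T = 356.8 K: ΣzᵢPᵢˢᵃᵗ = 267.63 kPa
  T = 364.2 K: ΣzᵢPᵢˢᵃᵗ = 366.67 kPa
  T = 360.5 K: ΣzᵢPᵢˢᵃᵗ = 313.74 kPa
  T = 358.6 K: ΣzᵢPᵢˢᵃᵗ = 289.26 kPa
Interpolating between 356.8 K and 358.6 K gives T ≈ 357.3 K.

T = 357.3 K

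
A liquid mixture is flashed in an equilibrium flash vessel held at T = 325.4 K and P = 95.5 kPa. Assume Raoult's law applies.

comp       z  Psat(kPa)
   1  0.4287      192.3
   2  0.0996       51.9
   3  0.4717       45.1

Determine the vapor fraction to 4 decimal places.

Raoult's law: Kᵢ = Pᵢˢᵃᵗ/P = Pᵢˢᵃᵗ/95.5.
  K_1 = 192.3/95.5 = 2.013613, K_2 = 51.9/95.5 = 0.543455, K_3 = 45.1/95.5 = 0.472251
Material balance + equilibrium reduce to Σ zᵢ(Kᵢ−1)/(1+ψ(Kᵢ−1)) = 0.
Check two-phase: ΣzᵢKᵢ = 1.1401 > 1 and Σzᵢ/Kᵢ = 1.3950 > 1, so g(0) = 0.1401 > 0 and g(1) = -0.3950 < 0.
Iterate (Newton) starting at ψ = 0.5:
  ψ = 0.5000: g = -0.10871, g' = -0.4713 → ψ = 0.2693
  ψ = 0.2693: g = -0.00068, g' = -0.4773 → ψ = 0.2679
Converged at ψ = 0.2679.

ψ = 0.2679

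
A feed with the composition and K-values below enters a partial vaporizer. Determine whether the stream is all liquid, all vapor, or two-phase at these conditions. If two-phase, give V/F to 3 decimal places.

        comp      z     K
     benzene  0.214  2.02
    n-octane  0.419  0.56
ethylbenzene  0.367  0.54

all liquid

ΣzᵢKᵢ = 0.865; Σzᵢ/Kᵢ = 1.534.
Since ΣzᵢKᵢ < 1 the mixture is below its bubble point — single liquid phase.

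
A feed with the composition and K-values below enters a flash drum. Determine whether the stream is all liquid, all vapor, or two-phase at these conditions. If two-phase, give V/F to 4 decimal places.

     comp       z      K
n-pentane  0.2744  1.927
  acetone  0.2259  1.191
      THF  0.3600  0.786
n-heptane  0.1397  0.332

ΣzᵢKᵢ = 1.1272; Σzᵢ/Kᵢ = 1.2109.
Both exceed 1, so a two-phase solution exists.
Newton iteration, ψ⁰ = 0.44:
  ψ = 0.4400: g = 0.00326, g' = -0.2711 → ψ = 0.4520
Converged at ψ = 0.4520.

two-phase, V/F = 0.4520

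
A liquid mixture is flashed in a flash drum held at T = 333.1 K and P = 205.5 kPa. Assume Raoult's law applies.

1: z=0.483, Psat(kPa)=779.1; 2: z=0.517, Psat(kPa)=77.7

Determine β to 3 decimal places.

Raoult's law: Kᵢ = Pᵢˢᵃᵗ/P = Pᵢˢᵃᵗ/205.5.
  K_1 = 779.1/205.5 = 3.79124, K_2 = 77.7/205.5 = 0.37810
Newton iteration, β⁰ = 0.64:
  β = 0.640: g = -0.0503, g' = -1.036 → β = 0.592
  β = 0.592: g = -0.0001, g' = -1.036 → β = 0.591
Converged at β = 0.591.

β = 0.591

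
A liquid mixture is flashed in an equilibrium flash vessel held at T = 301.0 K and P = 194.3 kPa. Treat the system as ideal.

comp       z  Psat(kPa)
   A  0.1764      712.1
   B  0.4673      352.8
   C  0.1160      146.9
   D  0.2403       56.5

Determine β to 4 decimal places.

β = 0.7433

Raoult's law: Kᵢ = Pᵢˢᵃᵗ/P = Pᵢˢᵃᵗ/194.3.
  K_A = 712.1/194.3 = 3.664951, K_B = 352.8/194.3 = 1.815749, K_C = 146.9/194.3 = 0.756047, K_D = 56.5/194.3 = 0.290787
Newton–Raphson from β = 0.5:
  β = 0.5000: g = 0.17602, g' = -0.6863 → β = 0.7565
  β = 0.7565: g = -0.01079, g' = -0.8296 → β = 0.7435
  β = 0.7435: g = -0.00011, g' = -0.8126 → β = 0.7433
Converged at β = 0.7433.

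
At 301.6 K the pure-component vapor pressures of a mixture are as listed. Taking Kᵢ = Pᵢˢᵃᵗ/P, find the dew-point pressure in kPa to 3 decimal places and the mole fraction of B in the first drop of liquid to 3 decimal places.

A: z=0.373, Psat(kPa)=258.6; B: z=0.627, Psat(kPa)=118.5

Pdew = 148.511 kPa, x_B = 0.786

At the dew point ψ → 1, so Σzᵢ/Kᵢ = 1 with Kᵢ = Pᵢˢᵃᵗ/P ⇒ 1/P = Σzᵢ/Pᵢˢᵃᵗ.
1/P = 0.373/258.6 + 0.627/118.5 = 0.006734 ⇒ P = 148.511 kPa
xᵢ = zᵢP/Pᵢˢᵃᵗ ⇒ x_B = 0.627·148.511/118.5 = 0.786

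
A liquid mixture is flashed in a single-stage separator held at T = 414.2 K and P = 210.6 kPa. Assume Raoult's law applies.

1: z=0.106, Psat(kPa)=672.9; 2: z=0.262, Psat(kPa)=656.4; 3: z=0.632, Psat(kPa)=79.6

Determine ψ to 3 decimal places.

ψ = 0.296

Raoult's law: Kᵢ = Pᵢˢᵃᵗ/P = Pᵢˢᵃᵗ/210.6.
  K_1 = 672.9/210.6 = 3.19516, K_2 = 656.4/210.6 = 3.11681, K_3 = 79.6/210.6 = 0.37797
Let ψ = V/F and solve Σ zᵢ(Kᵢ−1)/(1+ψ(Kᵢ−1)) = 0.
Check two-phase: ΣzᵢKᵢ = 1.394 > 1 and Σzᵢ/Kᵢ = 1.789 > 1, so g(0) = 0.394 > 0 and g(1) = -0.789 < 0.
Iterate (Newton) starting at ψ = 0.5:
  ψ = 0.500: g = -0.1902, g' = -0.908 → ψ = 0.291
  ψ = 0.291: g = 0.0056, g' = -1.005 → ψ = 0.296
Converged at ψ = 0.296.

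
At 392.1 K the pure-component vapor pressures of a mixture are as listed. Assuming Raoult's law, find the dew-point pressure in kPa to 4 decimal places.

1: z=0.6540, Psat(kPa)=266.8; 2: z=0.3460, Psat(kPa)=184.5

Pdew = 231.1277 kPa

At the dew point ψ → 1, so Σzᵢ/Kᵢ = 1 with Kᵢ = Pᵢˢᵃᵗ/P ⇒ 1/P = Σzᵢ/Pᵢˢᵃᵗ.
1/P = 0.6540/266.8 + 0.3460/184.5 = 0.0043266 ⇒ P = 231.1277 kPa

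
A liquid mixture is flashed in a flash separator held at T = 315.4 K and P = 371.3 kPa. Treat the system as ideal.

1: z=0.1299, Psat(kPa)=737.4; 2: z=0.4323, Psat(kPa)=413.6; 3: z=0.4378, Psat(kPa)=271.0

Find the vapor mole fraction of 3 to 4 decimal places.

y_3 = 0.3647

Raoult's law: Kᵢ = Pᵢˢᵃᵗ/P = Pᵢˢᵃᵗ/371.3.
  K_1 = 737.4/371.3 = 1.985995, K_2 = 413.6/371.3 = 1.113924, K_3 = 271.0/371.3 = 0.729868
Material balance + equilibrium reduce to Σ zᵢ(Kᵢ−1)/(1+V/F(Kᵢ−1)) = 0.
Check two-phase: ΣzᵢKᵢ = 1.0591 > 1 and Σzᵢ/Kᵢ = 1.0533 > 1, so g(0) = 0.0591 > 0 and g(1) = -0.0533 < 0.
Iterate (Newton) starting at V/F = 0.48:
  V/F = 0.4800: g = -0.00225, g' = -0.1054 → V/F = 0.4586
  V/F = 0.4586: g = 0.00001, g' = -0.1066 → V/F = 0.4588
Converged at V/F = 0.4588.
Compositions from xᵢ = zᵢ/(1+V/F(Kᵢ−1)), yᵢ = Kᵢxᵢ:
  1: x = 0.0894, y = 0.1776
  2: x = 0.4108, y = 0.4576
  3: x = 0.4997, y = 0.3647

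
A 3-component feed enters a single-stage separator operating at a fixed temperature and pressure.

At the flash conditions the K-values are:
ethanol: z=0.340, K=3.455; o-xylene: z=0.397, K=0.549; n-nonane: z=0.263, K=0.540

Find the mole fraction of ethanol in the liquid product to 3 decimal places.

Iterate (Newton) starting at ψ = 0.42:
  ψ = 0.420: g = 0.0401, g' = -0.705 → ψ = 0.477
  ψ = 0.477: g = 0.0014, g' = -0.657 → ψ = 0.479
Converged at ψ = 0.479.
Compositions from xᵢ = zᵢ/(1+ψ(Kᵢ−1)), yᵢ = Kᵢxᵢ:
  ethanol: x = 0.156, y = 0.540
  o-xylene: x = 0.506, y = 0.278
  n-nonane: x = 0.337, y = 0.182

x_ethanol = 0.156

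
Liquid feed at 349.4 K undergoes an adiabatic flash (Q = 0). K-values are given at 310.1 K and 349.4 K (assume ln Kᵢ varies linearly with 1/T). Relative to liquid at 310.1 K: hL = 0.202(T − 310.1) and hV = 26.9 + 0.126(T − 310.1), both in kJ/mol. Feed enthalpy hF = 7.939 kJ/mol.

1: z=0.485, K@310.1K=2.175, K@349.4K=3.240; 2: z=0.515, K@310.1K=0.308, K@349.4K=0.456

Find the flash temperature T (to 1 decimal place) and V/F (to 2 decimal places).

T = 311.8 K, V/F = 0.28

Adiabatic flash: solve Rachford–Rice at each trial T, then check hF = ψ·hV(T) + (1−ψ)·hL(T).
  T = 310.1 K: K = (2.175, 0.308), RR gives ψ = 0.263, H_out = 7.063 kJ/mol
  T = 349.4 K: K = (3.240, 0.456), RR gives ψ = 0.662, H_out = 23.760 kJ/mol
  T = 329.8 K: K = (2.688, 0.379), RR gives ψ = 0.476, H_out = 16.079 kJ/mol
  T = 320.0 K: K = (2.427, 0.343), RR gives ψ = 0.377, H_out = 11.868 kJ/mol
  T = 315.1 K: K = (2.301, 0.326), RR gives ψ = 0.323, H_out = 9.581 kJ/mol
  T = 312.6 K: K = (2.238, 0.317), RR gives ψ = 0.294, H_out = 8.348 kJ/mol
  T = 311.4 K: K = (2.207, 0.313), RR gives ψ = 0.279, H_out = 7.739 kJ/mol
Linear interpolation between T = 311.4 (H_out = 7.739) and T = 312.6 (H_out = 8.348) on hF = 7.939 gives T ≈ 311.8 K, at which ψ = 0.28.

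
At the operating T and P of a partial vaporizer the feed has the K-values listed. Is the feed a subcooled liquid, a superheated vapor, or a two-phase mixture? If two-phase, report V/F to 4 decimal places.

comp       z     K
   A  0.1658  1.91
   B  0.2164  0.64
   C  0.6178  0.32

subcooled liquid

ΣzᵢKᵢ = 0.6529; Σzᵢ/Kᵢ = 2.3556.
Since ΣzᵢKᵢ < 1 the mixture is below its bubble point — single liquid phase.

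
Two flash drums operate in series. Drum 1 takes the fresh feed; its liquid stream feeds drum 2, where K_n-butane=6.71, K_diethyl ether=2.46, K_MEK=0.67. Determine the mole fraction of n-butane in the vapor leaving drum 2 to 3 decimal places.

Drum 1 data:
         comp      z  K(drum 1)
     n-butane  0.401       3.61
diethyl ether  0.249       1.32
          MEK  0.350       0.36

y_n-butane (drum 2) = 0.175

Drum 1:
Let ψ₁ = V/F and solve Σ zᵢ(Kᵢ−1)/(1+ψ₁(Kᵢ−1)) = 0.
Feasibility: ΣzᵢKᵢ = 1.902, Σzᵢ/Kᵢ = 1.272 — both > 1, two phases present.
Newton iteration, ψ₁⁰ = 0.5:
  ψ₁ = 0.500: g = 0.1933, g' = -0.843 → ψ₁ = 0.729
  ψ₁ = 0.729: g = 0.0050, g' = -0.845 → ψ₁ = 0.735
Converged at ψ₁ = 0.735.
Drum-1 compositions:
  n-butane: x = 0.137, y = 0.496
  diethyl ether: x = 0.202, y = 0.266
  MEK: x = 0.661, y = 0.238
Drum-2 feed = drum-1 liquid: z₂ = (0.1374, 0.2016, 0.6610).
Drum 2:
Material balance + equilibrium reduce to Σ zᵢ(Kᵢ−1)/(1+ψ₂(Kᵢ−1)) = 0.
g(0) = ΣzᵢKᵢ − 1 = 0.861 and g(1) = 1 − Σzᵢ/Kᵢ = -0.089, so a root lies in (0, 1).
Newton iteration, ψ₂⁰ = 0.5:
  ψ₂ = 0.500: g = 0.1124, g' = -0.548 → ψ₂ = 0.705
  ψ₂ = 0.705: g = 0.0169, g' = -0.404 → ψ₂ = 0.747
  ψ₂ = 0.747: g = 0.0004, g' = -0.387 → ψ₂ = 0.748
Converged at ψ₂ = 0.748.
  n-butane: x = 0.026, y = 0.175
  diethyl ether: x = 0.096, y = 0.237
  MEK: x = 0.878, y = 0.588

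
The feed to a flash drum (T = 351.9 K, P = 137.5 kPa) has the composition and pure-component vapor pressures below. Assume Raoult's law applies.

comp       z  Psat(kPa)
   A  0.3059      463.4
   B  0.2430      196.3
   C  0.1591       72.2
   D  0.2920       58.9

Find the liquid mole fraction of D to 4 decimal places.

Raoult's law: Kᵢ = Pᵢˢᵃᵗ/P = Pᵢˢᵃᵗ/137.5.
  K_A = 463.4/137.5 = 3.370182, K_B = 196.3/137.5 = 1.427636, K_C = 72.2/137.5 = 0.525091, K_D = 58.9/137.5 = 0.428364
Newton–Raphson from ψ = 0.44:
  ψ = 0.4400: g = 0.12384, g' = -0.6709 → ψ = 0.6246
  ψ = 0.6246: g = 0.00729, g' = -0.6103 → ψ = 0.6365
Converged at ψ = 0.6365.
Compositions from xᵢ = zᵢ/(1+ψ(Kᵢ−1)), yᵢ = Kᵢxᵢ:
  A: x = 0.1219, y = 0.4109
  B: x = 0.1910, y = 0.2727
  C: x = 0.2280, y = 0.1197
  D: x = 0.4590, y = 0.1966

x_D = 0.4590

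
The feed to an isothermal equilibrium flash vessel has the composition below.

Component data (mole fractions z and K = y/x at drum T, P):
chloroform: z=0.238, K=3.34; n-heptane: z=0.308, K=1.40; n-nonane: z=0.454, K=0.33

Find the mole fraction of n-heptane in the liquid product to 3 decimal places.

Let ψ = V/F and solve Σ zᵢ(Kᵢ−1)/(1+ψ(Kᵢ−1)) = 0.
Feasibility: ΣzᵢKᵢ = 1.376, Σzᵢ/Kᵢ = 1.667 — both > 1, two phases present.
Newton–Raphson from ψ = 0.3:
  ψ = 0.300: g = 0.0565, g' = -0.808 → ψ = 0.370
  ψ = 0.370: g = 0.0014, g' = -0.772 → ψ = 0.372
Converged at ψ = 0.372.
Compositions from xᵢ = zᵢ/(1+ψ(Kᵢ−1)), yᵢ = Kᵢxᵢ:
  chloroform: x = 0.127, y = 0.425
  n-heptane: x = 0.268, y = 0.375
  n-nonane: x = 0.605, y = 0.200

x_n-heptane = 0.268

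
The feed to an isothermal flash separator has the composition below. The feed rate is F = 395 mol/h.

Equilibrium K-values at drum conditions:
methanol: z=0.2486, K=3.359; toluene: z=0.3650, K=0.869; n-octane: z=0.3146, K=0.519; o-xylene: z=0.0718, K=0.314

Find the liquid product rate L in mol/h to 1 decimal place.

Iterate (Newton) starting at ψ = 0.5:
  ψ = 0.5000: g = -0.05630, g' = -0.5029 → ψ = 0.3880
  ψ = 0.3880: g = 0.00263, g' = -0.5568 → ψ = 0.3928
Converged at ψ = 0.3928.
Then V = ψ·F = 0.3928·395 = 155.1 mol/h and L = F − V = 239.9 mol/h.

L = 239.9 mol/h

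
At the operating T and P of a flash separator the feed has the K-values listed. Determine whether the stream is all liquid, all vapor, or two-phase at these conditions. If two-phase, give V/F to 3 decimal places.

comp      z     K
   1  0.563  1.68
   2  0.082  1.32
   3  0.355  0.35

two-phase, V/F = 0.428

ΣzᵢKᵢ = 1.178; Σzᵢ/Kᵢ = 1.412.
Both exceed 1, so a two-phase solution exists.
Material balance + equilibrium reduce to Σ zᵢ(Kᵢ−1)/(1+ψ(Kᵢ−1)) = 0.
Iterate (Newton) starting at ψ = 0.5:
  ψ = 0.500: g = -0.0335, g' = -0.480 → ψ = 0.430
  ψ = 0.430: g = -0.0011, g' = -0.451 → ψ = 0.428
Converged at ψ = 0.428.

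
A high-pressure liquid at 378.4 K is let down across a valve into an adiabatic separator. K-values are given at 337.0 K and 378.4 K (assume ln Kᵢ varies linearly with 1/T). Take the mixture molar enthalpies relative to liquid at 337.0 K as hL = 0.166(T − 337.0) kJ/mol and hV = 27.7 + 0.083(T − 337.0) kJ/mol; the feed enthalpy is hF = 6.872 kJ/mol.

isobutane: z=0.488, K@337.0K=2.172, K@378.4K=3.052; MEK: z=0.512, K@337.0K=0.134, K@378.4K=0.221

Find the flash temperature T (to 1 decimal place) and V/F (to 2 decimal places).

T = 346.2 K, V/F = 0.20

Adiabatic flash: solve Rachford–Rice at each trial T, then check hF = ψ·hV(T) + (1−ψ)·hL(T).
  T = 337.0 K: K = (2.172, 0.134), RR gives ψ = 0.127, H_out = 3.508 kJ/mol
  T = 378.4 K: K = (3.052, 0.221), RR gives ψ = 0.377, H_out = 16.018 kJ/mol
  T = 357.7 K: K = (2.600, 0.175), RR gives ψ = 0.271, H_out = 10.484 kJ/mol
  T = 347.4 K: K = (2.384, 0.154), RR gives ψ = 0.207, H_out = 7.271 kJ/mol
  T = 342.2 K: K = (2.277, 0.144), RR gives ψ = 0.169, H_out = 5.470 kJ/mol
  T = 344.8 K: K = (2.330, 0.149), RR gives ψ = 0.188, H_out = 6.389 kJ/mol
  T = 346.1 K: K = (2.357, 0.151), RR gives ψ = 0.198, H_out = 6.834 kJ/mol
Linear interpolation between T = 346.1 (H_out = 6.834) and T = 347.4 (H_out = 7.271) on hF = 6.872 gives T ≈ 346.2 K, at which ψ = 0.20.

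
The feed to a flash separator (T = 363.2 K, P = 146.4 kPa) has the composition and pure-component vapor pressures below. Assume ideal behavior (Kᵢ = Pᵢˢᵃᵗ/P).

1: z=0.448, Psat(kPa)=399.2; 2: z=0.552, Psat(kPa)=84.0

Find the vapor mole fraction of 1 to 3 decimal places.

Raoult's law: Kᵢ = Pᵢˢᵃᵗ/P = Pᵢˢᵃᵗ/146.4.
  K_1 = 399.2/146.4 = 2.72678, K_2 = 84.0/146.4 = 0.57377
Material balance + equilibrium reduce to Σ zᵢ(Kᵢ−1)/(1+ψ(Kᵢ−1)) = 0.
Check two-phase: ΣzᵢKᵢ = 1.538 > 1 and Σzᵢ/Kᵢ = 1.126 > 1, so g(0) = 0.538 > 0 and g(1) = -0.126 < 0.
Binary case is linear: z₁(K₁−1)(1+ψ(K₂−1)) + z₂(K₂−1)(1+ψ(K₁−1)) = 0
⇒ ψ = [z₁(K₁−1)+z₂(K₂−1)] / [−(K₁−1)(K₂−1)] = 0.5383/0.7360 = 0.731
Compositions from xᵢ = zᵢ/(1+ψ(Kᵢ−1)), yᵢ = Kᵢxᵢ:
  1: x = 0.198, y = 0.540
  2: x = 0.802, y = 0.460

y_1 = 0.540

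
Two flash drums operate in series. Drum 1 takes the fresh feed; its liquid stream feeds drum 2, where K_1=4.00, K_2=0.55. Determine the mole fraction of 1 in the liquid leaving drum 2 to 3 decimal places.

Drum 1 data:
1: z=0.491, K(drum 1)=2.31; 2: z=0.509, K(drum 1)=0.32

x_1 (drum 2) = 0.130

Drum 1:
Rachford–Rice: g(ψ₁) = Σ zᵢ(Kᵢ−1)/(1+ψ₁(Kᵢ−1)) = 0.
g(0) = ΣzᵢKᵢ − 1 = 0.297 and g(1) = 1 − Σzᵢ/Kᵢ = -0.803, so a root lies in (0, 1).
Binary case is linear: z₁(K₁−1)(1+ψ₁(K₂−1)) + z₂(K₂−1)(1+ψ₁(K₁−1)) = 0
⇒ ψ₁ = [z₁(K₁−1)+z₂(K₂−1)] / [−(K₁−1)(K₂−1)] = 0.2971/0.8908 = 0.334
Drum-1 compositions:
  1: x = 0.342, y = 0.789
  2: x = 0.658, y = 0.211
Drum-2 feed = drum-1 liquid: z₂ = (0.3417, 0.6583).
Drum 2:
Material balance + equilibrium reduce to Σ zᵢ(Kᵢ−1)/(1+ψ₂(Kᵢ−1)) = 0.
Check two-phase: ΣzᵢKᵢ = 1.729 > 1 and Σzᵢ/Kᵢ = 1.282 > 1, so g(0) = 0.729 > 0 and g(1) = -0.282 < 0.
Iterate (Newton) starting at ψ₂ = 0.62:
  ψ₂ = 0.620: g = -0.0524, g' = -0.632 → ψ₂ = 0.537
  ψ₂ = 0.537: g = 0.0019, g' = -0.683 → ψ₂ = 0.540
Converged at ψ₂ = 0.540.
  1: x = 0.130, y = 0.522
  2: x = 0.870, y = 0.478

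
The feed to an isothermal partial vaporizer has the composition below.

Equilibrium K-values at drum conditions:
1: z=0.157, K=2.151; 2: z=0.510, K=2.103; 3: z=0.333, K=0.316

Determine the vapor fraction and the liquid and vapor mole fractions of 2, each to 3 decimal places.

ψ = 0.676, x_2 = 0.292, y_2 = 0.614

Let ψ = V/F and solve Σ zᵢ(Kᵢ−1)/(1+ψ(Kᵢ−1)) = 0.
g(0) = ΣzᵢKᵢ − 1 = 0.515 and g(1) = 1 − Σzᵢ/Kᵢ = -0.369, so a root lies in (0, 1).
Newton–Raphson from ψ = 0.48:
  ψ = 0.480: g = 0.1451, g' = -0.697 → ψ = 0.688
  ψ = 0.688: g = -0.0097, g' = -0.821 → ψ = 0.676
Converged at ψ = 0.676.
Compositions from xᵢ = zᵢ/(1+ψ(Kᵢ−1)), yᵢ = Kᵢxᵢ:
  1: x = 0.088, y = 0.190
  2: x = 0.292, y = 0.614
  3: x = 0.620, y = 0.196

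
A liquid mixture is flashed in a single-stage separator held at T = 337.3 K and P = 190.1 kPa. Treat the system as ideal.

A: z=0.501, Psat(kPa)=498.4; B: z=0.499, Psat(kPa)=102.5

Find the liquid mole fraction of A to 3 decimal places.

x_A = 0.221

Raoult's law: Kᵢ = Pᵢˢᵃᵗ/P = Pᵢˢᵃᵗ/190.1.
  K_A = 498.4/190.1 = 2.62178, K_B = 102.5/190.1 = 0.53919
Let ψ = V/F and solve Σ zᵢ(Kᵢ−1)/(1+ψ(Kᵢ−1)) = 0.
Check two-phase: ΣzᵢKᵢ = 1.583 > 1 and Σzᵢ/Kᵢ = 1.117 > 1, so g(0) = 0.583 > 0 and g(1) = -0.117 < 0.
Binary case is linear: z₁(K₁−1)(1+ψ(K₂−1)) + z₂(K₂−1)(1+ψ(K₁−1)) = 0
⇒ ψ = [z₁(K₁−1)+z₂(K₂−1)] / [−(K₁−1)(K₂−1)] = 0.5826/0.7473 = 0.780
Compositions from xᵢ = zᵢ/(1+ψ(Kᵢ−1)), yᵢ = Kᵢxᵢ:
  A: x = 0.221, y = 0.580
  B: x = 0.779, y = 0.420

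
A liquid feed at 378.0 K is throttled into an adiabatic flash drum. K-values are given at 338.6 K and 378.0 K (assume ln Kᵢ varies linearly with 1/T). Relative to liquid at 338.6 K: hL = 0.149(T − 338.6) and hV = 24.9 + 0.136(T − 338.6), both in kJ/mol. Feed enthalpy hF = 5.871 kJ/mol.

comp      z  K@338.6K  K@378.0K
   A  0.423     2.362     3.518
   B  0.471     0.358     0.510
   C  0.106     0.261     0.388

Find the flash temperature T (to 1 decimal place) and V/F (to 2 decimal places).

Adiabatic flash: solve Rachford–Rice at each trial T, then check hF = ψ·hV(T) + (1−ψ)·hL(T).
  T = 338.6 K: K = (2.362, 0.358, 0.261), RR gives ψ = 0.217, H_out = 5.406 kJ/mol
  T = 378.0 K: K = (3.518, 0.510, 0.388), RR gives ψ = 0.593, H_out = 20.335 kJ/mol
  T = 358.3 K: K = (2.914, 0.431, 0.322), RR gives ψ = 0.416, H_out = 13.184 kJ/mol
  T = 348.5 K: K = (2.633, 0.394, 0.291), RR gives ψ = 0.323, H_out = 9.476 kJ/mol
  T = 343.6 K: K = (2.497, 0.376, 0.276), RR gives ψ = 0.273, H_out = 7.516 kJ/mol
  T = 341.1 K: K = (2.429, 0.367, 0.268), RR gives ψ = 0.245, H_out = 6.477 kJ/mol
  T = 339.9 K: K = (2.397, 0.363, 0.265), RR gives ψ = 0.232, H_out = 5.967 kJ/mol
Linear interpolation between T = 338.6 (H_out = 5.406) and T = 339.9 (H_out = 5.967) on hF = 5.871 gives T ≈ 339.7 K, at which ψ = 0.23.

T = 339.7 K, V/F = 0.23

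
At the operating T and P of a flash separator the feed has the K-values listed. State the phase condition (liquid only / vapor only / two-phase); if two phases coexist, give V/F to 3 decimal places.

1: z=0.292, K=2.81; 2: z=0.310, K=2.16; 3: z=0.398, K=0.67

vapor only

ΣzᵢKᵢ = 1.757; Σzᵢ/Kᵢ = 0.841.
Since Σzᵢ/Kᵢ < 1 the mixture is above its dew point — single vapor phase.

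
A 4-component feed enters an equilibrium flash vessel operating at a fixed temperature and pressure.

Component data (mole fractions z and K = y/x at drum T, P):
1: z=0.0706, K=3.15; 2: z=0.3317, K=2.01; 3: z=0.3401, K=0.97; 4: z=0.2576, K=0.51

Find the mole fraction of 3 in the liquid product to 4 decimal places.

Let ψ = V/F and solve Σ zᵢ(Kᵢ−1)/(1+ψ(Kᵢ−1)) = 0.
Check two-phase: ΣzᵢKᵢ = 1.3504 > 1 and Σzᵢ/Kᵢ = 1.0432 > 1, so g(0) = 0.3504 > 0 and g(1) = -0.0432 < 0.
Iterate (Newton) starting at ψ = 0.5:
  ψ = 0.5000: g = 0.11821, g' = -0.3340 → ψ = 0.8539
  ψ = 0.8539: g = 0.00589, g' = -0.3213 → ψ = 0.8723
  ψ = 0.8723: g = -0.00002, g' = -0.3241 → ψ = 0.8722
Converged at ψ = 0.8722.
Compositions from xᵢ = zᵢ/(1+ψ(Kᵢ−1)), yᵢ = Kᵢxᵢ:
  1: x = 0.0246, y = 0.0773
  2: x = 0.1764, y = 0.3545
  3: x = 0.3492, y = 0.3388
  4: x = 0.4499, y = 0.2294

x_3 = 0.3492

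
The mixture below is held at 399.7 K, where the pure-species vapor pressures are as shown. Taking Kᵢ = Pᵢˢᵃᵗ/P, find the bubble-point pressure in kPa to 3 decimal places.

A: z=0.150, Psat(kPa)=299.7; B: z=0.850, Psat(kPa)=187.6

Pbub = 204.415 kPa

At the bubble point ψ → 0, so ΣzᵢKᵢ = 1 with Kᵢ = Pᵢˢᵃᵗ/P ⇒ P = ΣzᵢPᵢˢᵃᵗ.
P = 0.150·299.7 + 0.850·187.6 = 204.415 kPa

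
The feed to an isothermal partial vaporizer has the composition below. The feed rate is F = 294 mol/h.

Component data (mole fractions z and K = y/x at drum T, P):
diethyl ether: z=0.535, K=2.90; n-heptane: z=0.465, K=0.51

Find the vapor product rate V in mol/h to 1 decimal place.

Binary case is linear: z₁(K₁−1)(1+β(K₂−1)) + z₂(K₂−1)(1+β(K₁−1)) = 0
⇒ β = [z₁(K₁−1)+z₂(K₂−1)] / [−(K₁−1)(K₂−1)] = 0.7886/0.9310 = 0.847
Then V = β·F = 0.8471·294 = 249.0 mol/h and L = F − V = 45.0 mol/h.

V = 249.0 mol/h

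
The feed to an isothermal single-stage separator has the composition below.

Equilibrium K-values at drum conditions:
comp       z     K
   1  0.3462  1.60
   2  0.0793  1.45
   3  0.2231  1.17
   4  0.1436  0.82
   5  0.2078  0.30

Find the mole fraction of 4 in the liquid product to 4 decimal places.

x_4 = 0.1551

Iterate (Newton) starting at β = 0.5:
  β = 0.5000: g = -0.02832, g' = -0.3365 → β = 0.4159
  β = 0.4159: g = -0.00141, g' = -0.3049 → β = 0.4112
Converged at β = 0.4112.
Compositions from xᵢ = zᵢ/(1+β(Kᵢ−1)), yᵢ = Kᵢxᵢ:
  1: x = 0.2777, y = 0.4443
  2: x = 0.0669, y = 0.0970
  3: x = 0.2085, y = 0.2440
  4: x = 0.1551, y = 0.1272
  5: x = 0.2918, y = 0.0875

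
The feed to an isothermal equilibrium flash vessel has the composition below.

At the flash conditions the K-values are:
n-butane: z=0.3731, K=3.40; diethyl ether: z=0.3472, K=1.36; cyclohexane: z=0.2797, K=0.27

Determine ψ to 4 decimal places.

ψ = 0.7170

Rachford–Rice: g(ψ) = Σ zᵢ(Kᵢ−1)/(1+ψ(Kᵢ−1)) = 0.
Feasibility: ΣzᵢKᵢ = 1.8163, Σzᵢ/Kᵢ = 1.4010 — both > 1, two phases present.
Newton iteration, ψ⁰ = 0.43:
  ψ = 0.4300: g = 0.25131, g' = -0.8709 → ψ = 0.7186
  ψ = 0.7186: g = -0.00150, g' = -0.9773 → ψ = 0.7170
Converged at ψ = 0.7170.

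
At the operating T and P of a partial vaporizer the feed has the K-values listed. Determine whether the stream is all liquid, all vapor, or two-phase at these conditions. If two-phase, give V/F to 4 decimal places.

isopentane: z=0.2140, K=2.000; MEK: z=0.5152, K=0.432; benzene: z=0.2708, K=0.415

ΣzᵢKᵢ = 0.7629; Σzᵢ/Kᵢ = 1.9521.
Since ΣzᵢKᵢ < 1 the mixture is below its bubble point — single liquid phase.

all liquid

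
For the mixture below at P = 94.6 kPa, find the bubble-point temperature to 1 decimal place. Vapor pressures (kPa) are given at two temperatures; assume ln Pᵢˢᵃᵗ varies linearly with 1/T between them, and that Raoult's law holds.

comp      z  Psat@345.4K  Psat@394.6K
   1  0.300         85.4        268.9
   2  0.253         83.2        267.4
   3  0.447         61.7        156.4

T = 355.4 K

Bubble-point temperature: ΣzᵢPᵢˢᵃᵗ(T) = P. Interpolate ln Pᵢˢᵃᵗ = aᵢ + bᵢ/T.
  T = 345.4 K: ΣzᵢPᵢˢᵃᵗ = 74.25 kPa
  T = 394.6 K: ΣzᵢPᵢˢᵃᵗ = 218.23 kPa
  T = 370.0 K: ΣzᵢPᵢˢᵃᵗ = 131.75 kPa
  T = 357.7 K: ΣzᵢPᵢˢᵃᵗ = 99.84 kPa
  T = 351.5 K: ΣzᵢPᵢˢᵃᵗ = 86.21 kPa
  T = 354.6 K: ΣzᵢPᵢˢᵃᵗ = 92.83 kPa
  T = 356.1 K: ΣzᵢPᵢˢᵃᵗ = 96.18 kPa
Interpolating between 354.6 K and 356.1 K gives T ≈ 355.4 K.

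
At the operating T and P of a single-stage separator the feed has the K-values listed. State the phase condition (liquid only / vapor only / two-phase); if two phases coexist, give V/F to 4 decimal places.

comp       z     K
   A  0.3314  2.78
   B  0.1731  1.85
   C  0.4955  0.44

ΣzᵢKᵢ = 1.4595; Σzᵢ/Kᵢ = 1.3389.
Both exceed 1, so a two-phase solution exists.
Newton iteration, ψ⁰ = 0.49:
  ψ = 0.4900: g = 0.03654, g' = -0.6570 → ψ = 0.5456
  ψ = 0.5456: g = 0.00021, g' = -0.6508 → ψ = 0.5459
Converged at ψ = 0.5459.

two-phase, V/F = 0.5459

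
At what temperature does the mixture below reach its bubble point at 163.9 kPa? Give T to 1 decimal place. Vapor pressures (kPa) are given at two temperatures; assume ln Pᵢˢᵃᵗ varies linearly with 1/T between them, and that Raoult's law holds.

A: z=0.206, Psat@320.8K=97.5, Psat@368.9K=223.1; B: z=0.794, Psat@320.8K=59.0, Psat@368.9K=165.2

T = 364.6 K

Bubble-point temperature: ΣzᵢPᵢˢᵃᵗ(T) = P. Interpolate ln Pᵢˢᵃᵗ = aᵢ + bᵢ/T.
  T = 320.8 K: ΣzᵢPᵢˢᵃᵗ = 66.93 kPa
  T = 368.9 K: ΣzᵢPᵢˢᵃᵗ = 177.13 kPa
  T = 344.9 K: ΣzᵢPᵢˢᵃᵗ = 112.64 kPa
  T = 356.9 K: ΣzᵢPᵢˢᵃᵗ = 142.30 kPa
  T = 362.9 K: ΣzᵢPᵢˢᵃᵗ = 159.04 kPa
  T = 365.9 K: ΣzᵢPᵢˢᵃᵗ = 167.91 kPa
  T = 364.4 K: ΣzᵢPᵢˢᵃᵗ = 163.43 kPa
Interpolating between 364.4 K and 365.9 K gives T ≈ 364.6 K.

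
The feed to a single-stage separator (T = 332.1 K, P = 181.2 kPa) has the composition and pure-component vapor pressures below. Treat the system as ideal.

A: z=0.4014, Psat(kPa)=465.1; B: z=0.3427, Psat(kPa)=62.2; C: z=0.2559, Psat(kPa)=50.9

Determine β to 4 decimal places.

β = 0.2051

Raoult's law: Kᵢ = Pᵢˢᵃᵗ/P = Pᵢˢᵃᵗ/181.2.
  K_A = 465.1/181.2 = 2.566777, K_B = 62.2/181.2 = 0.343267, K_C = 50.9/181.2 = 0.280905
Iterate (Newton) starting at β = 0.4:
  β = 0.4000: g = -0.17696, g' = -0.9050 → β = 0.2045
  β = 0.2045: g = 0.00060, g' = -0.9443 → β = 0.2051
Converged at β = 0.2051.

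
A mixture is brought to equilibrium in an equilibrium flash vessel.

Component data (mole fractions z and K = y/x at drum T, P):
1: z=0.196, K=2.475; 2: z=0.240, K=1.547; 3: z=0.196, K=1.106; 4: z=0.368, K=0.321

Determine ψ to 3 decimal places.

Rachford–Rice: g(ψ) = Σ zᵢ(Kᵢ−1)/(1+ψ(Kᵢ−1)) = 0.
Feasibility: ΣzᵢKᵢ = 1.191, Σzᵢ/Kᵢ = 1.558 — both > 1, two phases present.
Newton iteration, ψ⁰ = 0.64:
  ψ = 0.640: g = -0.1765, g' = -0.685 → ψ = 0.382
  ψ = 0.382: g = -0.0241, g' = -0.535 → ψ = 0.337
Converged at ψ = 0.337.

ψ = 0.337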